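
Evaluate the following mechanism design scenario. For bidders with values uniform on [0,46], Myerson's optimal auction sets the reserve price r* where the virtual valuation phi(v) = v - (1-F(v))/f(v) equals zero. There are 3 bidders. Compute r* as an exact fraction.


Step 1: For U[0,46], F(v) = v/46 and f(v) = 1/46
Step 2: phi(v) = v - (1 - v/46)/(1/46) = v - (46 - v) = 2v - 46
Step 3: Set phi(r*) = 0: 2r* - 46 = 0
Step 4: r* = 46/2 = 23 (the number of bidders n = 3 does not enter)

23


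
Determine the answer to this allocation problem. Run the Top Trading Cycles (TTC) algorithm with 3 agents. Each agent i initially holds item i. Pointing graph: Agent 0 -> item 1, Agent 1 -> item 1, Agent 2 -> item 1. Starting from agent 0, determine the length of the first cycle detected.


Step 1: Trace the pointer graph from agent 0: 0 -> 1 -> 1
Step 2: A cycle is detected when we revisit agent 1
Step 3: The cycle is: 1 -> 1
Step 4: Cycle length = 1

1


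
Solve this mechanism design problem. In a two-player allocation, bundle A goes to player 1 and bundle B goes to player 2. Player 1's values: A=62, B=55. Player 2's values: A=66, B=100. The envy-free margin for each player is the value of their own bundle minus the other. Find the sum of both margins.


Step 1: Player 1's margin = v1(A) - v1(B) = 62 - 55 = 7
Step 2: Player 2's margin = v2(B) - v2(A) = 100 - 66 = 34
Step 3: Total margin = 7 + 34 = 41

41


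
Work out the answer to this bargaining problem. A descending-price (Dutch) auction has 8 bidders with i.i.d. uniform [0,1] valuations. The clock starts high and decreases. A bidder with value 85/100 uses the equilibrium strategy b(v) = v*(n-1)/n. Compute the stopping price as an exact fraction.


Step 1: Dutch auctions are strategically equivalent to first-price auctions
Step 2: The equilibrium bid is b(v) = v*(n-1)/n
Step 3: b = 17/20 * 7/8
Step 4: b = 119/160

119/160


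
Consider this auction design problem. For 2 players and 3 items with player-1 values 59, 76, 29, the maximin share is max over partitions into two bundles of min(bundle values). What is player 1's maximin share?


Step 1: Item values = 59, 76, 29
Step 2: Enumerate all 2-bundle partitions and take the smaller bundle:
  Partition 1: {59} vs {76,29} -> bundles 59, 105; min = 59
  Partition 2: {76} vs {59,29} -> bundles 76, 88; min = 76
  Partition 3: {29} vs {59,76} -> bundles 29, 135; min = 29
Step 3: MMS = max(59, 76, 29) = 76

76


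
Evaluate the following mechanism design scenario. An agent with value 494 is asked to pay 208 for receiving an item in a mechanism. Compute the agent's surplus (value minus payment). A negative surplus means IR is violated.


Step 1: Surplus = value - payment = 494 - 208 = 286
Step 2: IR is satisfied (surplus >= 0)

286


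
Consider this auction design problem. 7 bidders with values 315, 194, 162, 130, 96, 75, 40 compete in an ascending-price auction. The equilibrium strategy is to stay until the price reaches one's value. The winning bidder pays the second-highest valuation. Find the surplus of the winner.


Step 1: Identify the highest value: 315
Step 2: Identify the second-highest value: 194
Step 3: The final price = second-highest value = 194
Step 4: Surplus = 315 - 194 = 121

121


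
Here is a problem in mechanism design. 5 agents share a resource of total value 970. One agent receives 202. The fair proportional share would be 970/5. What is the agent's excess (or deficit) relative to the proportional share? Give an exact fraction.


Step 1: Proportional share = 970/5 = 194
Step 2: Agent's actual allocation = 202
Step 3: Excess = 202 - 194 = 8

8


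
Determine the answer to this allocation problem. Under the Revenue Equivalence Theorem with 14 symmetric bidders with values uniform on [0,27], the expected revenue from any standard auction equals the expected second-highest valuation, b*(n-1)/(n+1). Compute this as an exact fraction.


Step 1: By Revenue Equivalence, expected revenue = b*(n-1)/(n+1)
Step 2: Substituting n = 14, b = 27
Step 3: Revenue = 27*(14-1)/(14+1) = 27*13/15
Step 4: Revenue = 351/15 = 117/5

117/5


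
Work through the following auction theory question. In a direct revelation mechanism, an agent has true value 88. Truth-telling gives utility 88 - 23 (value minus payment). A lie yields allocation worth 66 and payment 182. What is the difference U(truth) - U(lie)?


Step 1: U(truth) = value - payment = 88 - 23 = 65
Step 2: U(lie) = allocation - payment = 66 - 182 = -116
Step 3: IC gap = 65 - (-116) = 181

181


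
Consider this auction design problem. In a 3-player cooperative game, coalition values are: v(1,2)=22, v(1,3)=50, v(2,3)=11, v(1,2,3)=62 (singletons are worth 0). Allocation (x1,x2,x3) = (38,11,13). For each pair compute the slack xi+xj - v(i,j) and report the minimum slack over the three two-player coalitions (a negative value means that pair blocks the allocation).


Step 1: Slack for coalition (1,2): x1+x2 - v12 = 49 - 22 = 27
Step 2: Slack for coalition (1,3): x1+x3 - v13 = 51 - 50 = 1
Step 3: Slack for coalition (2,3): x2+x3 - v23 = 24 - 11 = 13
Step 4: Minimum slack = min(27, 1, 13) = 1, attained by (1,3); no pair can gain by deviating, so the allocation is in the core

1


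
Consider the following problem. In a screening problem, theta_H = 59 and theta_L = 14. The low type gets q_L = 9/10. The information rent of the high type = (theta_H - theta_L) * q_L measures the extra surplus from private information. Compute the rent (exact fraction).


Step 1: theta_H - theta_L = 59 - 14 = 45
Step 2: Information rent = (theta_H - theta_L) * q_L
Step 3: = 45 * 9/10
Step 4: = 81/2

81/2


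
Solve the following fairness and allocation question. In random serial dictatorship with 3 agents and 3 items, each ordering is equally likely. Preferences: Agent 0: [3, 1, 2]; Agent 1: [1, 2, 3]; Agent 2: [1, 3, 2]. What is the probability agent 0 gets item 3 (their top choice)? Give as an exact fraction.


Step 1: Agent 0 wants item 3
Step 2: There are 6 possible orderings of agents
Step 3: In 5 orderings, agent 0 gets item 3
Step 4: Probability = 5/6

5/6


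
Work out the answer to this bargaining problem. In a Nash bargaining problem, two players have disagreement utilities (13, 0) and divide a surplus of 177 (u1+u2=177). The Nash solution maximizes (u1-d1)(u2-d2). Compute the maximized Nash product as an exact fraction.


Step 1: The Nash solution splits surplus symmetrically above the disagreement point
Step 2: u1 = (total + d1 - d2)/2 = (177 + 13 - 0)/2 = 95
Step 3: u2 = (total - d1 + d2)/2 = (177 - 13 + 0)/2 = 82
Step 4: Nash product = (95 - 13) * (82 - 0)
Step 5: = 82 * 82 = 6724

6724


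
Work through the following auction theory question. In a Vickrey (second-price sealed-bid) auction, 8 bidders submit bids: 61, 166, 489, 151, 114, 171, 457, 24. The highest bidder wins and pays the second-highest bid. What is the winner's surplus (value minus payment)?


Step 1: Sort bids in descending order: 489, 457, 171, 166, 151, 114, 61, 24
Step 2: The winning bid is the highest: 489
Step 3: The payment equals the second-highest bid: 457
Step 4: Surplus = winner's bid - payment = 489 - 457 = 32

32


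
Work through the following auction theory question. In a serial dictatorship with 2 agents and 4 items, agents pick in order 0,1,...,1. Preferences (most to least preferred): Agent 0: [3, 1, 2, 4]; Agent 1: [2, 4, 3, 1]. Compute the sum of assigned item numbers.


Step 1: Agent 0 picks item 3
Step 2: Agent 1 picks item 2
Step 3: Sum = 3 + 2 = 5

5


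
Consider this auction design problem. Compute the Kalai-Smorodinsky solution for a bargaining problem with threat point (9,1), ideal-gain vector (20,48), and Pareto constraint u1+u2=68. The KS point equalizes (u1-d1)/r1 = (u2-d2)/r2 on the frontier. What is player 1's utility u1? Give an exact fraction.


Step 1: At the KS point, (u1-d1)/r1 = (u2-d2)/r2 = t and u1+u2 = 68
Step 2: u1 = d1 + r1*t and u2 = d2 + r2*t, so (d1 + r1*t) + (d2 + r2*t) = 68
Step 3: t = (68 - 9 - 1)/(20 + 48) = 58/68 = 29/34
Step 4: u1 = d1 + r1*t = 9 + 20 * 29/34 = 443/17
Step 5: (Check: u2 = d2 + r2*t = 713/17; u1+u2 = 443/17 + 713/17 = 68, on the frontier.)

443/17


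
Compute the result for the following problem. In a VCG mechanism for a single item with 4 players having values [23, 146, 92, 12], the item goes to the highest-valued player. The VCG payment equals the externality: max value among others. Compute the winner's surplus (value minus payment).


Step 1: The winner is the agent with the highest value: agent 1 with value 146
Step 2: Values of other agents: [23, 92, 12]
Step 3: VCG payment = max of others' values = 92
Step 4: Surplus = 146 - 92 = 54

54


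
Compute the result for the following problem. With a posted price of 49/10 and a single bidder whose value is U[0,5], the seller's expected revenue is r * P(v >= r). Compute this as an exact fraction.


Step 1: Posted price r = 49/10, value support [0,5]
Step 2: P(v >= r) = (5 - 49/10)/5 = 1/50
Step 3: Expected revenue = r * P(v >= r) = 49/10 * 1/50
Step 4: Revenue = 49/500

49/500


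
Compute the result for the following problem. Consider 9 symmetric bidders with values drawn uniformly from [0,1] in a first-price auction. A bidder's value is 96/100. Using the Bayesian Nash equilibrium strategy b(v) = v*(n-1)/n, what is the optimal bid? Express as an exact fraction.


Step 1: The symmetric BNE bidding function is b(v) = v * (n-1) / n
Step 2: Substitute v = 24/25 and n = 9
Step 3: b = 24/25 * 8/9
Step 4: b = 64/75

64/75


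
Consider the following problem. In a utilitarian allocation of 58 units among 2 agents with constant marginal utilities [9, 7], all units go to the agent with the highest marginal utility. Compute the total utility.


Step 1: The marginal utilities are [9, 7]
Step 2: The highest marginal utility is 9
Step 3: All 58 units go to that agent
Step 4: Total utility = 9 * 58 = 522

522


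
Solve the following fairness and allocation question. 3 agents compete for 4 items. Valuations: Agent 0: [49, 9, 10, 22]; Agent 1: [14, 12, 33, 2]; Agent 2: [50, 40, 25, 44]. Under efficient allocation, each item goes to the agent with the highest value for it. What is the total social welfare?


Step 1: For each item, find the maximum value among all agents.
Step 2: Item 0 -> Agent 2 (value 50)
Step 3: Item 1 -> Agent 2 (value 40)
Step 4: Item 2 -> Agent 1 (value 33)
Step 5: Item 3 -> Agent 2 (value 44)
Step 6: Total welfare = 50 + 40 + 33 + 44 = 167

167


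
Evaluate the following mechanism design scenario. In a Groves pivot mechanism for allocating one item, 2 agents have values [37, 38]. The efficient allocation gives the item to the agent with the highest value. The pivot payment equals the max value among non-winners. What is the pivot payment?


Step 1: The efficient winner is agent 1 with value 38
Step 2: Other agents' values: [37]
Step 3: Pivot payment = max(others) = 37
Step 4: The winner pays 37

37


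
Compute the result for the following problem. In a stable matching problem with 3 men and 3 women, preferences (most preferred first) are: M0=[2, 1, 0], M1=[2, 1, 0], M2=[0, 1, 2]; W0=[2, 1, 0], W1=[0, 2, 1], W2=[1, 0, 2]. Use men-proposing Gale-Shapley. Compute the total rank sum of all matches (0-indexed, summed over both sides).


Step 1: Run Gale-Shapley (men propose, women hold best offer):
  M0 proposes to W2; she accepts
  M1 proposes to W2; she switches from M0
  M2 proposes to W0; she accepts
  M0 proposes to W1; she accepts
Step 2: Final matching: W0-M2, W1-M0, W2-M1
Step 3: 0-indexed ranks (man's rank of his match, then woman's): 0 + 0 + 1 + 0 + 0 + 0
Step 4: Total rank sum = 1

1


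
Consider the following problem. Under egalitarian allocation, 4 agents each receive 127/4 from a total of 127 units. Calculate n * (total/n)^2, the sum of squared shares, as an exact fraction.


Step 1: Each agent's share = 127/4
Step 2: Square of each share = (127/4)^2 = 16129/16
Step 3: Sum of squares = 4 * 16129/16 = 16129/4

16129/4


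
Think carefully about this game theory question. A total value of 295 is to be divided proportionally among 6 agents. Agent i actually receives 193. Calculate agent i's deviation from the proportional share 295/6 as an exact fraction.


Step 1: Proportional share = 295/6
Step 2: Agent's actual allocation = 193
Step 3: Excess = 193 - 295/6 = 863/6

863/6


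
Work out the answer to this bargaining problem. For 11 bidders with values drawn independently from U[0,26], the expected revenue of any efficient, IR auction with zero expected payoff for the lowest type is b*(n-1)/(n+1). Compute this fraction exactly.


Step 1: By Revenue Equivalence, expected revenue = b*(n-1)/(n+1)
Step 2: Substituting n = 11, b = 26
Step 3: Revenue = 26*(11-1)/(11+1) = 26*10/12
Step 4: Revenue = 260/12 = 65/3

65/3


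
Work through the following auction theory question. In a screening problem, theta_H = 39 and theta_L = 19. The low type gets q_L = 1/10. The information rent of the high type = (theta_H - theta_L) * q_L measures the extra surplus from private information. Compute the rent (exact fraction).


Step 1: theta_H - theta_L = 39 - 19 = 20
Step 2: Information rent = (theta_H - theta_L) * q_L
Step 3: = 20 * 1/10
Step 4: = 2

2


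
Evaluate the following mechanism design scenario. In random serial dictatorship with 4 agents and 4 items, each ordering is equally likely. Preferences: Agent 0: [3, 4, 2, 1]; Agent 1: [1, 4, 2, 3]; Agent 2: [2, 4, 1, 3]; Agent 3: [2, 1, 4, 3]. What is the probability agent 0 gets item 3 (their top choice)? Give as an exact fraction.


Step 1: Agent 0 wants item 3
Step 2: There are 24 possible orderings of agents
Step 3: In 24 orderings, agent 0 gets item 3
Step 4: Probability = 24/24 = 1

1


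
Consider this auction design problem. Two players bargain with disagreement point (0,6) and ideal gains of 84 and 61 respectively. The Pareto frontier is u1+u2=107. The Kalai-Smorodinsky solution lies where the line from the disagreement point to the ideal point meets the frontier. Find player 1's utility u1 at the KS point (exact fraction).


Step 1: At the KS point, (u1-d1)/r1 = (u2-d2)/r2 = t and u1+u2 = 107
Step 2: u1 = d1 + r1*t and u2 = d2 + r2*t, so (d1 + r1*t) + (d2 + r2*t) = 107
Step 3: t = (107 - 0 - 6)/(84 + 61) = 101/145
Step 4: u1 = d1 + r1*t = 0 + 84 * 101/145 = 8484/145
Step 5: (Check: u2 = d2 + r2*t = 7031/145; u1+u2 = 8484/145 + 7031/145 = 107, on the frontier.)

8484/145


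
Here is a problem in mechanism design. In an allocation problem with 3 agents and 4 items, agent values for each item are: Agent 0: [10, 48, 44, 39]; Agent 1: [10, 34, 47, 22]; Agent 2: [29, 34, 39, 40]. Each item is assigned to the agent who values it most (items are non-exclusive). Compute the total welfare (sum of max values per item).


Step 1: For each item, find the maximum value among all agents.
Step 2: Item 0 -> Agent 2 (value 29)
Step 3: Item 1 -> Agent 0 (value 48)
Step 4: Item 2 -> Agent 1 (value 47)
Step 5: Item 3 -> Agent 2 (value 40)
Step 6: Total welfare = 29 + 48 + 47 + 40 = 164

164


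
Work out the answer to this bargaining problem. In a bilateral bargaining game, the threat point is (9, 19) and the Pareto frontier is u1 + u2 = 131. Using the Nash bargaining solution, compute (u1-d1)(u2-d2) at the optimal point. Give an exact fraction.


Step 1: The Nash solution splits surplus symmetrically above the disagreement point
Step 2: u1 = (total + d1 - d2)/2 = (131 + 9 - 19)/2 = 121/2
Step 3: u2 = (total - d1 + d2)/2 = (131 - 9 + 19)/2 = 141/2
Step 4: Nash product = (121/2 - 9) * (141/2 - 19)
Step 5: = 103/2 * 103/2 = 10609/4

10609/4


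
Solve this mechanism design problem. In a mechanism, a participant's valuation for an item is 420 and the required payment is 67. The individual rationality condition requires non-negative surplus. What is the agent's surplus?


Step 1: Surplus = value - payment = 420 - 67 = 353
Step 2: IR is satisfied (surplus >= 0)

353


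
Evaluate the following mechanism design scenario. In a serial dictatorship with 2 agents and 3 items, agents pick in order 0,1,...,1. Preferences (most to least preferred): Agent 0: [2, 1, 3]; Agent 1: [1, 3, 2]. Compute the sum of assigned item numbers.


Step 1: Agent 0 picks item 2
Step 2: Agent 1 picks item 1
Step 3: Sum = 2 + 1 = 3

3


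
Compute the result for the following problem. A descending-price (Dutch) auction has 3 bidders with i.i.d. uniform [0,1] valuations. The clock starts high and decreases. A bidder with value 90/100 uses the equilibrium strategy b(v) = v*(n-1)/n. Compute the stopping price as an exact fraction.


Step 1: Dutch auctions are strategically equivalent to first-price auctions
Step 2: The equilibrium bid is b(v) = v*(n-1)/n
Step 3: b = 9/10 * 2/3
Step 4: b = 3/5

3/5


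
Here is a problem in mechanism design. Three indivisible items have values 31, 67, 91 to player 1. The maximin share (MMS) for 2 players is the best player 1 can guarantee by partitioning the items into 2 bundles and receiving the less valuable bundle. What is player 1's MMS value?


Step 1: Item values = 31, 67, 91
Step 2: Enumerate all 2-bundle partitions and take the smaller bundle:
  Partition 1: {31} vs {67,91} -> bundles 31, 158; min = 31
  Partition 2: {67} vs {31,91} -> bundles 67, 122; min = 67
  Partition 3: {91} vs {31,67} -> bundles 91, 98; min = 91
Step 3: MMS = max(31, 67, 91) = 91

91


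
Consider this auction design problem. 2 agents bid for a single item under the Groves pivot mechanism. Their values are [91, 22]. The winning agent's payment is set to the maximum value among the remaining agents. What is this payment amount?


Step 1: The efficient winner is agent 0 with value 91
Step 2: Other agents' values: [22]
Step 3: Pivot payment = max(others) = 22
Step 4: The winner pays 22

22


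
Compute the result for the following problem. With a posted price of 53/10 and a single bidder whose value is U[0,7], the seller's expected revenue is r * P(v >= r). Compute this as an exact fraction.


Step 1: Posted price r = 53/10, value support [0,7]
Step 2: P(v >= r) = (7 - 53/10)/7 = 17/70
Step 3: Expected revenue = r * P(v >= r) = 53/10 * 17/70
Step 4: Revenue = 901/700

901/700


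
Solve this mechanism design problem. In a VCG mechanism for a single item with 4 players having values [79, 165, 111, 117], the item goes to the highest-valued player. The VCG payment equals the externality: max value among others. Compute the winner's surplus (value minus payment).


Step 1: The winner is the agent with the highest value: agent 1 with value 165
Step 2: Values of other agents: [79, 111, 117]
Step 3: VCG payment = max of others' values = 117
Step 4: Surplus = 165 - 117 = 48

48


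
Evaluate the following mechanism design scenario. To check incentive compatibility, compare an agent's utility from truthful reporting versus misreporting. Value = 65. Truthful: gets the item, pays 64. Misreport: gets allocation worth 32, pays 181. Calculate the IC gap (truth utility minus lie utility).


Step 1: U(truth) = value - payment = 65 - 64 = 1
Step 2: U(lie) = allocation - payment = 32 - 181 = -149
Step 3: IC gap = 1 - (-149) = 150

150


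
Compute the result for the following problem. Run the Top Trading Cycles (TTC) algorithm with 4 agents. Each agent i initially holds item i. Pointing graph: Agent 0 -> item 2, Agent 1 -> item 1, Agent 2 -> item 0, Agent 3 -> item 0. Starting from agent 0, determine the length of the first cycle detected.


Step 1: Trace the pointer graph from agent 0: 0 -> 2 -> 0
Step 2: A cycle is detected when we revisit agent 0
Step 3: The cycle is: 0 -> 2 -> 0
Step 4: Cycle length = 2

2


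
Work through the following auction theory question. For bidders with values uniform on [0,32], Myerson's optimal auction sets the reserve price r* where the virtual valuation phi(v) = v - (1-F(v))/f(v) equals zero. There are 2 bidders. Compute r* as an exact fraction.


Step 1: For U[0,32], F(v) = v/32 and f(v) = 1/32
Step 2: phi(v) = v - (1 - v/32)/(1/32) = v - (32 - v) = 2v - 32
Step 3: Set phi(r*) = 0: 2r* - 32 = 0
Step 4: r* = 32/2 = 16 (the number of bidders n = 2 does not enter)

16


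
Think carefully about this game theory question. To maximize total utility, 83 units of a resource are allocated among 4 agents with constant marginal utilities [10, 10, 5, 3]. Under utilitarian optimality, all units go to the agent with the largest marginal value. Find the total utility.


Step 1: The marginal utilities are [10, 10, 5, 3]
Step 2: The highest marginal utility is 10
Step 3: All 83 units go to that agent
Step 4: Total utility = 10 * 83 = 830

830


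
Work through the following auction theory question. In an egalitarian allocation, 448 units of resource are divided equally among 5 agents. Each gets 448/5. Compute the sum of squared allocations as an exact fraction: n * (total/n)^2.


Step 1: Each agent's share = 448/5
Step 2: Square of each share = (448/5)^2 = 200704/25
Step 3: Sum of squares = 5 * 200704/25 = 200704/5

200704/5


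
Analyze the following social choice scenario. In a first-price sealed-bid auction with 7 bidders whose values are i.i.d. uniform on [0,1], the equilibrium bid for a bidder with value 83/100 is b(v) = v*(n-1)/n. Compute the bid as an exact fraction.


Step 1: The symmetric BNE bidding function is b(v) = v * (n-1) / n
Step 2: Substitute v = 83/100 and n = 7
Step 3: b = 83/100 * 6/7
Step 4: b = 249/350

249/350


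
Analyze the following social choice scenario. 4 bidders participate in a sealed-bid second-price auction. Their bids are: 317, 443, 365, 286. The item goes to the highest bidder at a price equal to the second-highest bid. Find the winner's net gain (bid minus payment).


Step 1: Sort bids in descending order: 443, 365, 317, 286
Step 2: The winning bid is the highest: 443
Step 3: The payment equals the second-highest bid: 365
Step 4: Surplus = winner's bid - payment = 443 - 365 = 78

78


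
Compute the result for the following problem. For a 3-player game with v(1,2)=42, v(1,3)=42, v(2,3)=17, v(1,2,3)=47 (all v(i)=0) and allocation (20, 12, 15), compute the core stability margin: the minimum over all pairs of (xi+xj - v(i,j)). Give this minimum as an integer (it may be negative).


Step 1: Slack for coalition (1,2): x1+x2 - v12 = 32 - 42 = -10
Step 2: Slack for coalition (1,3): x1+x3 - v13 = 35 - 42 = -7
Step 3: Slack for coalition (2,3): x2+x3 - v23 = 27 - 17 = 10
Step 4: Minimum slack = min(-10, -7, 10) = -10, attained by (1,2); coalition (1,2) can block (slack < 0), so the allocation is not in the core

-10


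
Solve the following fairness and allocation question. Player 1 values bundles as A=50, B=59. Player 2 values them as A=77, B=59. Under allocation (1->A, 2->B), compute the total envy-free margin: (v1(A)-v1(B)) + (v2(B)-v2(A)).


Step 1: Player 1's margin = v1(A) - v1(B) = 50 - 59 = -9
Step 2: Player 2's margin = v2(B) - v2(A) = 59 - 77 = -18
Step 3: Total margin = -9 + -18 = -27

-27


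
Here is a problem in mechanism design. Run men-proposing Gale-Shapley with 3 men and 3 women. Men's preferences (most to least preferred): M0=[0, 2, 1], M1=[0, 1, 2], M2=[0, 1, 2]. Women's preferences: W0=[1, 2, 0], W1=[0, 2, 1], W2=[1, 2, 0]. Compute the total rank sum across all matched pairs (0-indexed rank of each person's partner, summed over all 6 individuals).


Step 1: Run Gale-Shapley (men propose, women hold best offer):
  M0 proposes to W0; she accepts
  M1 proposes to W0; she switches from M0
  M2 proposes to W0; rejected
  M2 proposes to W1; she accepts
  M0 proposes to W2; she accepts
Step 2: Final matching: W0-M1, W1-M2, W2-M0
Step 3: 0-indexed ranks (man's rank of his match, then woman's): 0 + 0 + 1 + 1 + 1 + 2
Step 4: Total rank sum = 5

5


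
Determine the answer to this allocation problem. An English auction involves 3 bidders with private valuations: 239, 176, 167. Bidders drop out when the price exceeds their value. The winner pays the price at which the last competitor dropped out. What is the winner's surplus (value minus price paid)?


Step 1: Identify the highest value: 239
Step 2: Identify the second-highest value: 176
Step 3: The final price = second-highest value = 176
Step 4: Surplus = 239 - 176 = 63

63


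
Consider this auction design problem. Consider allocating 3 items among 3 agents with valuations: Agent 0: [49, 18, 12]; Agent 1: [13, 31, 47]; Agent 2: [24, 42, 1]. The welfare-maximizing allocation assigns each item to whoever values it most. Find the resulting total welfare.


Step 1: For each item, find the maximum value among all agents.
Step 2: Item 0 -> Agent 0 (value 49)
Step 3: Item 1 -> Agent 2 (value 42)
Step 4: Item 2 -> Agent 1 (value 47)
Step 5: Total welfare = 49 + 42 + 47 = 138

138


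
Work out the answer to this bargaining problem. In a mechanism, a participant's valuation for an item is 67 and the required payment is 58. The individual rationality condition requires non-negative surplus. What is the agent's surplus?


Step 1: Surplus = value - payment = 67 - 58 = 9
Step 2: IR is satisfied (surplus >= 0)

9


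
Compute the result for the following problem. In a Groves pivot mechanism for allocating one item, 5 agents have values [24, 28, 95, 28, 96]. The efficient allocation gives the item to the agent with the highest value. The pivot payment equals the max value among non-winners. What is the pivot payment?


Step 1: The efficient winner is agent 4 with value 96
Step 2: Other agents' values: [24, 28, 95, 28]
Step 3: Pivot payment = max(others) = 95
Step 4: The winner pays 95

95


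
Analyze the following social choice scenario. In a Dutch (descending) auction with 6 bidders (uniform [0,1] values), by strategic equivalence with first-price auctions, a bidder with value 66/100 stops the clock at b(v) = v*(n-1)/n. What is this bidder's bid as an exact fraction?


Step 1: Dutch auctions are strategically equivalent to first-price auctions
Step 2: The equilibrium bid is b(v) = v*(n-1)/n
Step 3: b = 33/50 * 5/6
Step 4: b = 11/20

11/20


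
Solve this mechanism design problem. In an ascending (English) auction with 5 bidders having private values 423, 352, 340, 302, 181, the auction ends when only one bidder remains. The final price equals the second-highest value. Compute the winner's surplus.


Step 1: Identify the highest value: 423
Step 2: Identify the second-highest value: 352
Step 3: The final price = second-highest value = 352
Step 4: Surplus = 423 - 352 = 71

71


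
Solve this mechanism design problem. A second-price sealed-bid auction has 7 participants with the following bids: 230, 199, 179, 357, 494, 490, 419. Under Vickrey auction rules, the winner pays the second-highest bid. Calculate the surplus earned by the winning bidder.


Step 1: Sort bids in descending order: 494, 490, 419, 357, 230, 199, 179
Step 2: The winning bid is the highest: 494
Step 3: The payment equals the second-highest bid: 490
Step 4: Surplus = winner's bid - payment = 494 - 490 = 4

4


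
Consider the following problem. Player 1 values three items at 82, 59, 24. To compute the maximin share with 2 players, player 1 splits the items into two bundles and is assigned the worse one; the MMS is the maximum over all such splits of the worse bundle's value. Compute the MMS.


Step 1: Item values = 82, 59, 24
Step 2: Enumerate all 2-bundle partitions and take the smaller bundle:
  Partition 1: {82} vs {59,24} -> bundles 82, 83; min = 82
  Partition 2: {59} vs {82,24} -> bundles 59, 106; min = 59
  Partition 3: {24} vs {82,59} -> bundles 24, 141; min = 24
Step 3: MMS = max(82, 59, 24) = 82

82


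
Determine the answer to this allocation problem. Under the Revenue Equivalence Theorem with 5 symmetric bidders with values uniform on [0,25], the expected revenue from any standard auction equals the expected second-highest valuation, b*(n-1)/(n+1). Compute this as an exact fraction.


Step 1: By Revenue Equivalence, expected revenue = b*(n-1)/(n+1)
Step 2: Substituting n = 5, b = 25
Step 3: Revenue = 25*(5-1)/(5+1) = 25*4/6
Step 4: Revenue = 100/6 = 50/3

50/3


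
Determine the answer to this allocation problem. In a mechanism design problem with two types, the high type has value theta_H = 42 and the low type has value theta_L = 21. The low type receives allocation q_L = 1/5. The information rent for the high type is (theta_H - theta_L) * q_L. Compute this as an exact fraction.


Step 1: theta_H - theta_L = 42 - 21 = 21
Step 2: Information rent = (theta_H - theta_L) * q_L
Step 3: = 21 * 1/5
Step 4: = 21/5

21/5


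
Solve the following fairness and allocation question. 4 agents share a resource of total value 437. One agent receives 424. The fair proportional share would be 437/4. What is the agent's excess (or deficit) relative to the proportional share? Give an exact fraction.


Step 1: Proportional share = 437/4
Step 2: Agent's actual allocation = 424
Step 3: Excess = 424 - 437/4 = 1259/4

1259/4


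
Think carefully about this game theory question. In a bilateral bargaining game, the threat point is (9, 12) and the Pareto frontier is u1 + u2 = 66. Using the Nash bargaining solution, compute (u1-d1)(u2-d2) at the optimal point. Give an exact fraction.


Step 1: The Nash solution splits surplus symmetrically above the disagreement point
Step 2: u1 = (total + d1 - d2)/2 = (66 + 9 - 12)/2 = 63/2
Step 3: u2 = (total - d1 + d2)/2 = (66 - 9 + 12)/2 = 69/2
Step 4: Nash product = (63/2 - 9) * (69/2 - 12)
Step 5: = 45/2 * 45/2 = 2025/4

2025/4


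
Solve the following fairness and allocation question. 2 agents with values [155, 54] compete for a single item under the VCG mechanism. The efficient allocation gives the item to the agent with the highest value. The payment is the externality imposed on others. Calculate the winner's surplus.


Step 1: The winner is the agent with the highest value: agent 0 with value 155
Step 2: Values of other agents: [54]
Step 3: VCG payment = max of others' values = 54
Step 4: Surplus = 155 - 54 = 101

101


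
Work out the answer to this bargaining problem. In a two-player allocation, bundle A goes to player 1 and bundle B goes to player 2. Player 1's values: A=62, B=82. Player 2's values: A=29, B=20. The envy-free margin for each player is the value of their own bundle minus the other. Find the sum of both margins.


Step 1: Player 1's margin = v1(A) - v1(B) = 62 - 82 = -20
Step 2: Player 2's margin = v2(B) - v2(A) = 20 - 29 = -9
Step 3: Total margin = -20 + -9 = -29

-29


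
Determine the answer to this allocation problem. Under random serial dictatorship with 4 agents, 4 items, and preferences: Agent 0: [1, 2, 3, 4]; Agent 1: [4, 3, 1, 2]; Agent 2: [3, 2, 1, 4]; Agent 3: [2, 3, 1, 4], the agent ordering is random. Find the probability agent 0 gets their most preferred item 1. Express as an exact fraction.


Step 1: Agent 0 wants item 1
Step 2: There are 24 possible orderings of agents
Step 3: In 24 orderings, agent 0 gets item 1
Step 4: Probability = 24/24 = 1

1


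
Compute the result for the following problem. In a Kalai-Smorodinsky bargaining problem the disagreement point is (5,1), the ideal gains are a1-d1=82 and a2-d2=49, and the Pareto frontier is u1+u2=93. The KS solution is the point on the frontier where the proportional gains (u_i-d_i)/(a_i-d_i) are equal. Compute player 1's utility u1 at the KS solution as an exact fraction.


Step 1: At the KS point, (u1-d1)/r1 = (u2-d2)/r2 = t and u1+u2 = 93
Step 2: u1 = d1 + r1*t and u2 = d2 + r2*t, so (d1 + r1*t) + (d2 + r2*t) = 93
Step 3: t = (93 - 5 - 1)/(82 + 49) = 87/131
Step 4: u1 = d1 + r1*t = 5 + 82 * 87/131 = 7789/131
Step 5: (Check: u2 = d2 + r2*t = 4394/131; u1+u2 = 7789/131 + 4394/131 = 93, on the frontier.)

7789/131


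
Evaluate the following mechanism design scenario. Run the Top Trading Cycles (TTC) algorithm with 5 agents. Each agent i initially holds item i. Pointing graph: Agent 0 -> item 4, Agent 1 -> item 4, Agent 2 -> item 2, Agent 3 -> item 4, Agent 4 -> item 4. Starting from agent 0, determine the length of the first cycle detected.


Step 1: Trace the pointer graph from agent 0: 0 -> 4 -> 4
Step 2: A cycle is detected when we revisit agent 4
Step 3: The cycle is: 4 -> 4
Step 4: Cycle length = 1

1


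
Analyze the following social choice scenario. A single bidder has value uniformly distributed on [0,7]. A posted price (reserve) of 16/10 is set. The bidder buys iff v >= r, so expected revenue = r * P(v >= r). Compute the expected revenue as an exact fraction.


Step 1: Posted price r = 8/5, value support [0,7]
Step 2: P(v >= r) = (7 - 8/5)/7 = 27/35
Step 3: Expected revenue = r * P(v >= r) = 8/5 * 27/35
Step 4: Revenue = 216/175

216/175


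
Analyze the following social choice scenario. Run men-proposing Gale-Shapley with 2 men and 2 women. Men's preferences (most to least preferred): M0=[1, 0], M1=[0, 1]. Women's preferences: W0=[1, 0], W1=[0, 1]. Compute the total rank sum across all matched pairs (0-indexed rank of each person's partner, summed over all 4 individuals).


Step 1: Run Gale-Shapley (men propose, women hold best offer):
  M0 proposes to W1; she accepts
  M1 proposes to W0; she accepts
Step 2: Final matching: W0-M1, W1-M0
Step 3: 0-indexed ranks (man's rank of his match, then woman's): 0 + 0 + 0 + 0
Step 4: Total rank sum = 0

0


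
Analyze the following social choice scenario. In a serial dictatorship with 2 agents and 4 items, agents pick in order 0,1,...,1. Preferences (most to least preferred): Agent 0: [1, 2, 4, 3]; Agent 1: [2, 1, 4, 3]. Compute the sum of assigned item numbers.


Step 1: Agent 0 picks item 1
Step 2: Agent 1 picks item 2
Step 3: Sum = 1 + 2 = 3

3


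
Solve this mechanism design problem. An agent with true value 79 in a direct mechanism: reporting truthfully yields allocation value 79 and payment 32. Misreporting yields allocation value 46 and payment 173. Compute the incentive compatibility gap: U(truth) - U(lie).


Step 1: U(truth) = value - payment = 79 - 32 = 47
Step 2: U(lie) = allocation - payment = 46 - 173 = -127
Step 3: IC gap = 47 - (-127) = 174

174


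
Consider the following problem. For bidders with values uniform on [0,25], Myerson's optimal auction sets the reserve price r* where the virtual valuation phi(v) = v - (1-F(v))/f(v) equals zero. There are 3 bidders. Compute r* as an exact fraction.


Step 1: For U[0,25], F(v) = v/25 and f(v) = 1/25
Step 2: phi(v) = v - (1 - v/25)/(1/25) = v - (25 - v) = 2v - 25
Step 3: Set phi(r*) = 0: 2r* - 25 = 0
Step 4: r* = 25/2 (the number of bidders n = 3 does not enter)

25/2


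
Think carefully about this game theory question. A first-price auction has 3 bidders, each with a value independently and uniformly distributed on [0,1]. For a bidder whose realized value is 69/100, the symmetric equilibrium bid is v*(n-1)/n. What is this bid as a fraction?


Step 1: The symmetric BNE bidding function is b(v) = v * (n-1) / n
Step 2: Substitute v = 69/100 and n = 3
Step 3: b = 69/100 * 2/3
Step 4: b = 23/50

23/50


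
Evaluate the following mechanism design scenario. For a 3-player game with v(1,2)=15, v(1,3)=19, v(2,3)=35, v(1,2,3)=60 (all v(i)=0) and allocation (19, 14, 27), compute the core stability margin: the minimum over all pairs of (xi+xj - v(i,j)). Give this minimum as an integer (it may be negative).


Step 1: Slack for coalition (1,2): x1+x2 - v12 = 33 - 15 = 18
Step 2: Slack for coalition (1,3): x1+x3 - v13 = 46 - 19 = 27
Step 3: Slack for coalition (2,3): x2+x3 - v23 = 41 - 35 = 6
Step 4: Minimum slack = min(18, 27, 6) = 6, attained by (2,3); no pair can gain by deviating, so the allocation is in the core

6


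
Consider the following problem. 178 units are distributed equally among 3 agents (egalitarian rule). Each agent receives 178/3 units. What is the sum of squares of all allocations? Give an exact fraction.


Step 1: Each agent's share = 178/3
Step 2: Square of each share = (178/3)^2 = 31684/9
Step 3: Sum of squares = 3 * 31684/9 = 31684/3

31684/3


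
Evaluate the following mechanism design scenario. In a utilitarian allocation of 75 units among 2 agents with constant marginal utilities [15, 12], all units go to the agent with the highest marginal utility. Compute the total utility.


Step 1: The marginal utilities are [15, 12]
Step 2: The highest marginal utility is 15
Step 3: All 75 units go to that agent
Step 4: Total utility = 15 * 75 = 1125

1125


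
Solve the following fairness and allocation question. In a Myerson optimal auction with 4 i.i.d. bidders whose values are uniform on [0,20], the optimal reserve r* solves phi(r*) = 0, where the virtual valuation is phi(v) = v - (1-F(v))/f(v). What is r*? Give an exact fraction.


Step 1: For U[0,20], F(v) = v/20 and f(v) = 1/20
Step 2: phi(v) = v - (1 - v/20)/(1/20) = v - (20 - v) = 2v - 20
Step 3: Set phi(r*) = 0: 2r* - 20 = 0
Step 4: r* = 20/2 = 10 (the number of bidders n = 4 does not enter)

10


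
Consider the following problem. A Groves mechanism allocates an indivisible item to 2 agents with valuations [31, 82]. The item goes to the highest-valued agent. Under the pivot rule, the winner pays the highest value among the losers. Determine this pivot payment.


Step 1: The efficient winner is agent 1 with value 82
Step 2: Other agents' values: [31]
Step 3: Pivot payment = max(others) = 31
Step 4: The winner pays 31

31


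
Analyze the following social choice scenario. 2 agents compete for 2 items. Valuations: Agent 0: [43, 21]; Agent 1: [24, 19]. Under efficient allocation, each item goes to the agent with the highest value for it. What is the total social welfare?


Step 1: For each item, find the maximum value among all agents.
Step 2: Item 0 -> Agent 0 (value 43)
Step 3: Item 1 -> Agent 0 (value 21)
Step 4: Total welfare = 43 + 21 = 64

64


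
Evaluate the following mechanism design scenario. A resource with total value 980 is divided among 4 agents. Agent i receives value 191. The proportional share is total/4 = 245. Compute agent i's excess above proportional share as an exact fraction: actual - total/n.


Step 1: Proportional share = 980/4 = 245
Step 2: Agent's actual allocation = 191
Step 3: Excess = 191 - 245 = -54

-54


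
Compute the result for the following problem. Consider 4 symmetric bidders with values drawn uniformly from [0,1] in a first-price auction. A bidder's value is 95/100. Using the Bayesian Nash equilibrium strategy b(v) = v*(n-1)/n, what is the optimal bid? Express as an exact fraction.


Step 1: The symmetric BNE bidding function is b(v) = v * (n-1) / n
Step 2: Substitute v = 19/20 and n = 4
Step 3: b = 19/20 * 3/4
Step 4: b = 57/80

57/80


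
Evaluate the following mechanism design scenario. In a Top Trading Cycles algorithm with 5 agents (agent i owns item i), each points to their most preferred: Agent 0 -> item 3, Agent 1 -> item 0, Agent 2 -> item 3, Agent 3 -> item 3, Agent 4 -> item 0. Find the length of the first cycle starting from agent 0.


Step 1: Trace the pointer graph from agent 0: 0 -> 3 -> 3
Step 2: A cycle is detected when we revisit agent 3
Step 3: The cycle is: 3 -> 3
Step 4: Cycle length = 1

1


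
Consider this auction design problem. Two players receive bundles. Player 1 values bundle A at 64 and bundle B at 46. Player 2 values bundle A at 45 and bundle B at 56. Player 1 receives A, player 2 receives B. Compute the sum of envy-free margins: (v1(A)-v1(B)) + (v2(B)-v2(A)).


Step 1: Player 1's margin = v1(A) - v1(B) = 64 - 46 = 18
Step 2: Player 2's margin = v2(B) - v2(A) = 56 - 45 = 11
Step 3: Total margin = 18 + 11 = 29

29


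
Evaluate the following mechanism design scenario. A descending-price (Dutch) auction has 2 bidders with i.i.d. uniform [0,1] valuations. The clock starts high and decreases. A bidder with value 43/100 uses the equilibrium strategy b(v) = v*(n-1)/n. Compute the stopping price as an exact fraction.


Step 1: Dutch auctions are strategically equivalent to first-price auctions
Step 2: The equilibrium bid is b(v) = v*(n-1)/n
Step 3: b = 43/100 * 1/2
Step 4: b = 43/200

43/200


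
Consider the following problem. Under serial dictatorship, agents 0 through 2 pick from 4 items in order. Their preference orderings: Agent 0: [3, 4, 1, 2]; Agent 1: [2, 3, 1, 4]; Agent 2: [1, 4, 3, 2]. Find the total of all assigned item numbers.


Step 1: Agent 0 picks item 3
Step 2: Agent 1 picks item 2
Step 3: Agent 2 picks item 1
Step 4: Sum = 3 + 2 + 1 = 6

6
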